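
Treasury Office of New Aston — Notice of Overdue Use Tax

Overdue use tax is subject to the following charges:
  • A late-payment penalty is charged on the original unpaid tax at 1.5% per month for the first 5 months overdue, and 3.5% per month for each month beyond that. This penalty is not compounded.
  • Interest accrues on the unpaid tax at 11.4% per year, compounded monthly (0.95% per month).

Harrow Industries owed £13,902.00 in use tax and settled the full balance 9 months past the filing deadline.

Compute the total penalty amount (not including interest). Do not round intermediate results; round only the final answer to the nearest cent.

£2,988.93

Penalty, months 1–5: 5 × 1.5% × £13,902.00 = £1,042.65
Penalty, months 6–9: 4 × 3.5% × £13,902.00 = £1,946.28
Total penalty = £1,042.65 + £1,946.28 = £2,988.93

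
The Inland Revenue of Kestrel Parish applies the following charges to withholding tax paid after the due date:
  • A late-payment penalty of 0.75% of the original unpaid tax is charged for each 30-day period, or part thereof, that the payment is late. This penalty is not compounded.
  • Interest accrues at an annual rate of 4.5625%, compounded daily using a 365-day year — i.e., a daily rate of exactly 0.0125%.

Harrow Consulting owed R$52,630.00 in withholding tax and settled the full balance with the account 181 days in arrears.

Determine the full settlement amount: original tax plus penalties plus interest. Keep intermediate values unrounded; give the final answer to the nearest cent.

Penalty periods: ⌈181/30⌉ = 7; penalty = 7 × 0.75% × R$52,630.00 = R$2,763.08…
Interest: R$52,630.00 × ((1 + 0.000125)^181 − 1) = R$52,630.00 × 0.02288144… = R$1,204.2502…
Total = R$52,630.00 + R$2,763.0750 + R$1,204.2502… = R$56,597.33

R$56,597.33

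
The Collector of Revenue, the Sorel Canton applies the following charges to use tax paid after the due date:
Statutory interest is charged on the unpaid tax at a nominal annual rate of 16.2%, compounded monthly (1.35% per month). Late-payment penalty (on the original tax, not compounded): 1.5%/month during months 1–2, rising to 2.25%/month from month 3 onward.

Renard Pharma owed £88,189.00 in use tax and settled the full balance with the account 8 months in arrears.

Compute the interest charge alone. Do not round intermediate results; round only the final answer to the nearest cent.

£9,986.80

Interest: £88,189.00 × ((1 + 0.0135)^8 − 1) = £88,189.00 × 0.1132431… = £9,986.7985…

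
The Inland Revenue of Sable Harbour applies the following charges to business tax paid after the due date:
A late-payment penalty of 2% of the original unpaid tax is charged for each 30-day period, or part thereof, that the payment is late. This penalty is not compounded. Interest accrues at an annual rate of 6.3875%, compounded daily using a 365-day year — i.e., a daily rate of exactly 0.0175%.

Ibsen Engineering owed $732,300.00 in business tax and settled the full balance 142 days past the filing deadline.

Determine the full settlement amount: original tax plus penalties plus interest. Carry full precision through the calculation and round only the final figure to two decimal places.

Penalty periods: ⌈142/30⌉ = 5; penalty = 5 × 2% × $732,300.00 = $73,230.00
Interest: $732,300.00 × ((1 + 0.000175)^142 − 1) = $732,300.00 × 0.02515911… = $18,424.0133…
Total = $732,300.00 + $73,230.0000 + $18,424.0133… = $823,954.01

$823,954.01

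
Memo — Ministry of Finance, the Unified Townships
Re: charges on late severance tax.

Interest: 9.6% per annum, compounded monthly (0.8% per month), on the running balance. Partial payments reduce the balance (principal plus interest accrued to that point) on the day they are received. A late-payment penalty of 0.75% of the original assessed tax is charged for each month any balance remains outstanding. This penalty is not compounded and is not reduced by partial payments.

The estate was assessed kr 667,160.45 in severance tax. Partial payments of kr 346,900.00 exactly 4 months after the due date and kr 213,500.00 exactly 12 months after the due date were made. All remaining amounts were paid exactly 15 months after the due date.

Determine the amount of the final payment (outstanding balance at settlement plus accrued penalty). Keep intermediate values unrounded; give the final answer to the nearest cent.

kr 229,574.62

Balance at month 4: kr 667,160.4500 × (1 + 0.008)^4 = kr 688,767.1431…
After kr 346,900.00 payment: kr 688,767.1431… − kr 346,900.00 = kr 341,867.1431…
Balance at month 12: kr 341,867.1431… × (1 + 0.008)^8 = kr 364,369.1668…
After kr 213,500.00 payment: kr 364,369.1668… − kr 213,500.00 = kr 150,869.1668…
Balance at month 15: kr 150,869.1668… × (1 + 0.008)^3 = kr 154,519.0710…
Penalty: 15 × 0.75% × kr 667,160.45 = kr 75,055.55…
Final settlement = outstanding balance + penalty = kr 154,519.0710… + kr 75,055.55… = kr 229,574.62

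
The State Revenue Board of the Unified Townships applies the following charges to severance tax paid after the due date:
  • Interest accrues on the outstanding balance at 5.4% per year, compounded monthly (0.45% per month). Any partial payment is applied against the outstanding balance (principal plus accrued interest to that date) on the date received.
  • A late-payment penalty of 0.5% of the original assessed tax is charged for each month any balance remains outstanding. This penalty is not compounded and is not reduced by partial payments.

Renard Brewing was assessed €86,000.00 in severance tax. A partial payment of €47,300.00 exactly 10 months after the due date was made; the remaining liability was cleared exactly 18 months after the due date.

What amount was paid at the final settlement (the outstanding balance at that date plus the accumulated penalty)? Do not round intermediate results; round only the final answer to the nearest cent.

€51,949.09

Balance at month 10: €86,000.0000 × (1 + 0.0045)^10 = €89,949.3154…
After €47,300.00 payment: €89,949.3154… − €47,300.00 = €42,649.3154…
Balance at month 18: €42,649.3154… × (1 + 0.0045)^8 = €44,209.0917…
Penalty: 18 × 0.5% × €86,000.00 = €7,740.00
Final settlement = outstanding balance + penalty = €44,209.0917… + €7,740.00 = €51,949.09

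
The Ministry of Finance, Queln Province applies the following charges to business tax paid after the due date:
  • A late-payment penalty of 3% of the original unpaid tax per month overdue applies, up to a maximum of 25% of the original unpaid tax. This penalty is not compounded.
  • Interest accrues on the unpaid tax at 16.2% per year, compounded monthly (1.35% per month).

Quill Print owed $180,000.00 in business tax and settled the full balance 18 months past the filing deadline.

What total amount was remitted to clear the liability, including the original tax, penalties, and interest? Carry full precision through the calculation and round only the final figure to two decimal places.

$274,139.55

Penalty (uncapped): 18 × 3% × $180,000.00 = $97,200.00; cap = 25% × $180,000.00 = $45,000.00 → penalty = $45,000.00
Interest: $180,000.00 × ((1 + 0.0135)^18 − 1) = $180,000.00 × 0.2729975… = $49,139.5520…
Total = $180,000.00 + $45,000.0000 + $49,139.5520… = $274,139.55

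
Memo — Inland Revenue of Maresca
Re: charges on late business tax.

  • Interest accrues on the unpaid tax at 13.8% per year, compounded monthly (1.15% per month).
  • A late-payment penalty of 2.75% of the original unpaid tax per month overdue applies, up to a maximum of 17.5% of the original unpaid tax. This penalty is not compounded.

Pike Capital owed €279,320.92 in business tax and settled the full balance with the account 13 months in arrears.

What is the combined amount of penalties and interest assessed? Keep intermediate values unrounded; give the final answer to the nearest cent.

€93,646.04

Penalty (uncapped): 13 × 2.75% × €279,320.92 = €99,857.23…; cap = 17.5% × €279,320.92 = €48,881.16… → penalty = €48,881.16…
Interest: €279,320.92 × ((1 + 0.0115)^13 − 1) = €279,320.92 × 0.1602632… = €44,764.8752…
Penalties + interest = €48,881.1610 + €44,764.8752… = €93,646.04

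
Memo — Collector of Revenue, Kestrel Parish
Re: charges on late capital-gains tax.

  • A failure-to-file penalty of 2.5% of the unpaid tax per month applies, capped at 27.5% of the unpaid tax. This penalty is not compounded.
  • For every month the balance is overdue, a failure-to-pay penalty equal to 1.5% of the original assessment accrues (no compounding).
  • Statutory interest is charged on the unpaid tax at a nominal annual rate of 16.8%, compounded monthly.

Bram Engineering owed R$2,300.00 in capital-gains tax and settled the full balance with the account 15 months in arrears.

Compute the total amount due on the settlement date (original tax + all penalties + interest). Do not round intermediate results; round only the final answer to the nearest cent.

R$3,983.33

Failure-to-file: 15 × 2.5% × R$2,300.00 = R$862.50, capped at 27.5% × R$2,300.00 = R$632.50
Failure-to-pay penalty = 1.5% × R$2,300.00 × 15 mo = R$517.50
Interest (16.8%/yr ÷ 12 = 1.4%/month): R$2,300.00 × ((1 + 0.014)^15 − 1) = R$533.3300…
Total = R$2,300.00 + R$1,150.0000 + R$533.3300… = R$3,983.33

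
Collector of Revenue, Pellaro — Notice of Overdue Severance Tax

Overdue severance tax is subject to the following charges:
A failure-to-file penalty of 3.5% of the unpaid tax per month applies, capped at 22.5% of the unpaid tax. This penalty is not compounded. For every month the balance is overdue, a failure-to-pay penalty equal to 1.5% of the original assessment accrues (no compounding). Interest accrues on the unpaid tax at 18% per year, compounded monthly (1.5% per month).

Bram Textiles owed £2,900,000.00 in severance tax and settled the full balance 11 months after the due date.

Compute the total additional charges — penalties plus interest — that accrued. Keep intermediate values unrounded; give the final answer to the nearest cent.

Failure-to-file: 11 × 3.5% × £2,900,000.00 = £1,116,500.00, capped at 22.5% × £2,900,000.00 = £652,500.00
Failure-to-pay penalty: 11 × 1.5% × £2,900,000.00 = £478,500.00
Interest: £2,900,000.00 × ((1 + 0.015)^11 − 1) = £2,900,000.00 × 0.1779489… = £516,051.9185…
Penalties + interest = £1,131,000.0000 + £516,051.9185… = £1,647,051.92

£1,647,051.92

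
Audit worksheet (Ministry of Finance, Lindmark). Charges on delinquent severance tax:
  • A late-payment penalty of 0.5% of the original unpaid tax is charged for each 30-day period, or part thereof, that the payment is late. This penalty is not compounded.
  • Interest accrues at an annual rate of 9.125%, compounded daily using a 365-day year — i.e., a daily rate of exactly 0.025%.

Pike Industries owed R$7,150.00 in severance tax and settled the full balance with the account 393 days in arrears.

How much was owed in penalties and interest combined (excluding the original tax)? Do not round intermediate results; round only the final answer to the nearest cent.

Penalty periods: ⌈393/30⌉ = 14; penalty = 14 × 0.5% × R$7,150.00 = R$500.50
Interest: R$7,150.00 × ((1 + 0.00025)^393 − 1) = R$7,150.00 × 0.10322501… = R$738.0588…
Penalties + interest = R$500.5000 + R$738.0588… = R$1,238.56

R$1,238.56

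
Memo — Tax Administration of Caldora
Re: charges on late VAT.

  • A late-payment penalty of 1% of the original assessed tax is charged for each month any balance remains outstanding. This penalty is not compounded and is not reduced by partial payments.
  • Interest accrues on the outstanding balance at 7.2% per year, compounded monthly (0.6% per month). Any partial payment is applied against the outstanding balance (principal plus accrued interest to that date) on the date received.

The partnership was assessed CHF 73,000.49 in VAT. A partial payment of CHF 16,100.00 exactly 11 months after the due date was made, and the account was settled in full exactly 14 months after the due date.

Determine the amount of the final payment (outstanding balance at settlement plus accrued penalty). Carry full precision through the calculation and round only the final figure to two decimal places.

CHF 73,206.04

Balance at month 11: CHF 73,000.4900 × (1 + 0.006)^11 = CHF 77,965.6965…
After CHF 16,100.00 payment: CHF 77,965.6965… − CHF 16,100.00 = CHF 61,865.6965…
Balance at month 14: CHF 61,865.6965… × (1 + 0.006)^3 = CHF 62,985.9739…
Penalty: 14 × 1% × CHF 73,000.49 = CHF 10,220.07…
Final settlement = outstanding balance + penalty = CHF 62,985.9739… + CHF 10,220.07… = CHF 73,206.04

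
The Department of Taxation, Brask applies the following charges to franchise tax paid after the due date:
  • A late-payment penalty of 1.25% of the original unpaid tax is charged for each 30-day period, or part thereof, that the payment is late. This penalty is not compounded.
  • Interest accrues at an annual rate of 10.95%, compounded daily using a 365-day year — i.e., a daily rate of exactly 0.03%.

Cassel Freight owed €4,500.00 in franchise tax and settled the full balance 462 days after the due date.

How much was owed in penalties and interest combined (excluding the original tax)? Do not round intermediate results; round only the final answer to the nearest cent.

€1,568.88

Penalty periods: ⌈462/30⌉ = 16; penalty = 16 × 1.25% × €4,500.00 = €900.00
Interest: €4,500.00 × ((1 + 0.0003)^462 − 1) = €4,500.00 × 0.14864067… = €668.8830…
Penalties + interest = €900.0000 + €668.8830… = €1,568.88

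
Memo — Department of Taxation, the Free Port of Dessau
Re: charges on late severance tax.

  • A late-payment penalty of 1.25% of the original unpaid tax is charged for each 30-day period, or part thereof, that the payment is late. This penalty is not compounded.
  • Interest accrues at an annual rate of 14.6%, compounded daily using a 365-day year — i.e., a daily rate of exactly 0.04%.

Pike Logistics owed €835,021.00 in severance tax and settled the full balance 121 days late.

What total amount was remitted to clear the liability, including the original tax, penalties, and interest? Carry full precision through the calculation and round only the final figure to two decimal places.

€928,610.36

Penalty periods: ⌈121/30⌉ = 5; penalty = 5 × 1.25% × €835,021.00 = €52,188.81…
Interest: €835,021.00 × ((1 + 0.0004)^121 − 1) = €835,021.00 × 0.04958025… = €41,400.5501…
Total = €835,021.00 + €52,188.8125 + €41,400.5501… = €928,610.36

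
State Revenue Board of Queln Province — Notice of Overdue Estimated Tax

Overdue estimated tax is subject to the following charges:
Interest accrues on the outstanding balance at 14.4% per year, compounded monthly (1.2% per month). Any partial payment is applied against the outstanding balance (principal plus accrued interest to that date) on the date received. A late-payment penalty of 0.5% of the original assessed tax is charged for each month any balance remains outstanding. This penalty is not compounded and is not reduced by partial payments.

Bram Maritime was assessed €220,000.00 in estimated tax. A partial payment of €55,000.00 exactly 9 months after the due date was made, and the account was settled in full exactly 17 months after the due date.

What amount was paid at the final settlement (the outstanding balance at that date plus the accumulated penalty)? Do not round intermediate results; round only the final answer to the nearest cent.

€227,651.03

Balance at month 9: €220,000.0000 × (1 + 0.012)^9 = €244,932.9952…
After €55,000.00 payment: €244,932.9952… − €55,000.00 = €189,932.9952…
Balance at month 17: €189,932.9952… × (1 + 0.012)^8 = €208,951.0304…
Penalty: 17 × 0.5% × €220,000.00 = €18,700.00
Final settlement = outstanding balance + penalty = €208,951.0304… + €18,700.00 = €227,651.03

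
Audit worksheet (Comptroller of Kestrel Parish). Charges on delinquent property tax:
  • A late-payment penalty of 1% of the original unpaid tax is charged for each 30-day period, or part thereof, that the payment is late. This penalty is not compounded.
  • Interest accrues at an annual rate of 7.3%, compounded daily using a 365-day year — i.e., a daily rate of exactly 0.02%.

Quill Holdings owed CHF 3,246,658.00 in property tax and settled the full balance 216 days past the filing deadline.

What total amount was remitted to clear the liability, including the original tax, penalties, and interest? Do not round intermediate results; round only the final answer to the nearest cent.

CHF 3,649,705.24

Penalty periods: ⌈216/30⌉ = 8; penalty = 8 × 1% × CHF 3,246,658.00 = CHF 259,732.64
Interest: CHF 3,246,658.00 × ((1 + 0.0002)^216 − 1) = CHF 3,246,658.00 × 0.04414219… = CHF 143,314.6047…
Total = CHF 3,246,658.00 + CHF 259,732.6400 + CHF 143,314.6047… = CHF 3,649,705.24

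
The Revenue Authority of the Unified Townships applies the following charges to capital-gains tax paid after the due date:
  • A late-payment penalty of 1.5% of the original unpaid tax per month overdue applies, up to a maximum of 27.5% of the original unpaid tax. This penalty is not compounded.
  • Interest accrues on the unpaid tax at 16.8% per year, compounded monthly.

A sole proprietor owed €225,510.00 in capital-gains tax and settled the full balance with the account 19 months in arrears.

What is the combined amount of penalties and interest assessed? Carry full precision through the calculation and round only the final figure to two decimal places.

Penalty (uncapped): 19 × 1.5% × €225,510.00 = €64,270.35; cap = 27.5% × €225,510.00 = €62,015.25 → penalty = €62,015.25
Interest (16.8%/yr ÷ 12 = 1.4%/month): €225,510.00 × ((1 + 0.014)^19 − 1) = €68,178.5059…
Penalties + interest = €62,015.2500 + €68,178.5059… = €130,193.76

€130,193.76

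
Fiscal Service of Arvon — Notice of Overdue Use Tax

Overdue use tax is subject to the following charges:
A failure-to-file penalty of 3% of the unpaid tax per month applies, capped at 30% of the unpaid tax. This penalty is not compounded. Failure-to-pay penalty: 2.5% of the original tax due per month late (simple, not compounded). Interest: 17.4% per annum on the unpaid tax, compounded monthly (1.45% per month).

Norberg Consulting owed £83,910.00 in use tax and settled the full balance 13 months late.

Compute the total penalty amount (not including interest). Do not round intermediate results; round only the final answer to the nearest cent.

Failure-to-file: 13 × 3% × £83,910.00 = £32,724.90, capped at 30% × £83,910.00 = £25,173.00
Failure-to-pay penalty: 13 × 2.5% × £83,910.00 = £27,270.75
Total penalty = £25,173.00 + £27,270.75 = £52,443.75

£52,443.75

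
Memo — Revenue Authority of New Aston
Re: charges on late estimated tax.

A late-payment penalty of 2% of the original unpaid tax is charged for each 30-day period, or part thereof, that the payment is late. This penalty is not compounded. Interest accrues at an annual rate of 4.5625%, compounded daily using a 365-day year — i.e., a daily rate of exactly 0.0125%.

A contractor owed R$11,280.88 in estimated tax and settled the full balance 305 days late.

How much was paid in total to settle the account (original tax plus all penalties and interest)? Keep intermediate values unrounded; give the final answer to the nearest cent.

R$14,201.03

Penalty periods: ⌈305/30⌉ = 11; penalty = 11 × 2% × R$11,280.88 = R$2,481.79…
Interest: R$11,280.88 × ((1 + 0.000125)^305 − 1) = R$11,280.88 × 0.03885861… = R$438.3593…
Total = R$11,280.88 + R$2,481.7936 + R$438.3593… = R$14,201.03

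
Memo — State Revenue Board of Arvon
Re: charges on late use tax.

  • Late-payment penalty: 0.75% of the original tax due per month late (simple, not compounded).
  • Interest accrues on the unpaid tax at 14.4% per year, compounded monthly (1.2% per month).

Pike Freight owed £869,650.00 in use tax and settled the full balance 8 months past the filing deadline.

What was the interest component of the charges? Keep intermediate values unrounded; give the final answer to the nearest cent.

Interest: £869,650.00 × ((1 + 0.012)^8 − 1) = £869,650.00 × 0.1001302… = £87,078.2576…

£87,078.26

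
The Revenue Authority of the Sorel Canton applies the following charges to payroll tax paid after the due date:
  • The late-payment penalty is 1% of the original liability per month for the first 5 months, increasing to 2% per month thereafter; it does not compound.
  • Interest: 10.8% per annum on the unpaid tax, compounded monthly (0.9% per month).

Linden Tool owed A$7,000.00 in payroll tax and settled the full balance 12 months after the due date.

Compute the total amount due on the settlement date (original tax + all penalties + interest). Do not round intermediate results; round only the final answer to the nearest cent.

A$9,124.57

Penalty, months 1–5: 5 × 1% × A$7,000.00 = A$350.00
Penalty, months 6–12: 7 × 2% × A$7,000.00 = A$980.00
Interest: A$7,000.00 × ((1 + 0.009)^12 − 1) = A$7,000.00 × 0.1135097… = A$794.5677…
Total = A$7,000.00 + A$1,330.0000 + A$794.5677… = A$9,124.57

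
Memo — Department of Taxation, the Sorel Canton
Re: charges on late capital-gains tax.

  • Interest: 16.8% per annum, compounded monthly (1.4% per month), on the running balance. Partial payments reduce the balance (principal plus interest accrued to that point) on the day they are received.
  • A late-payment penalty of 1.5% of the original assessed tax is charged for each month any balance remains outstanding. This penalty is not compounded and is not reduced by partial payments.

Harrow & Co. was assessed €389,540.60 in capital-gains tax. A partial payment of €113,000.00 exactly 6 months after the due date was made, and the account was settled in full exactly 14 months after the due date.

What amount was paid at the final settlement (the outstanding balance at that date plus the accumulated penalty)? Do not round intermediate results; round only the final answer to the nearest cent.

€428,752.60

Balance at month 6: €389,540.6000 × (1 + 0.014)^6 = €423,428.8635…
After €113,000.00 payment: €423,428.8635… − €113,000.00 = €310,428.8635…
Balance at month 14: €310,428.8635… × (1 + 0.014)^8 = €346,949.0757…
Penalty: 14 × 1.5% × €389,540.60 = €81,803.53…
Final settlement = outstanding balance + penalty = €346,949.0757… + €81,803.53… = €428,752.60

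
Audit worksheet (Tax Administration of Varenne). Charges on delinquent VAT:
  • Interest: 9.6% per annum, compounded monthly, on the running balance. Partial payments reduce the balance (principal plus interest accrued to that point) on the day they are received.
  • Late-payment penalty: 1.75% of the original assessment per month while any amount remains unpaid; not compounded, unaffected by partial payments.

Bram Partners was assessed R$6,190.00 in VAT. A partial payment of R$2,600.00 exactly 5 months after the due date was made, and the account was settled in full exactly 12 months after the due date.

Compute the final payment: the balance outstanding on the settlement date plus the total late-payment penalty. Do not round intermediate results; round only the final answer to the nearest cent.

Monthly rate = 9.6% ÷ 12 = 0.8%
Balance at month 5: R$6,190.0000 × (1 + 0.008)^5 = R$6,441.5934…
After R$2,600.00 payment: R$6,441.5934… − R$2,600.00 = R$3,841.5934…
Balance at month 12: R$3,841.5934… × (1 + 0.008)^7 = R$4,061.9551…
Penalty: 12 × 1.75% × R$6,190.00 = R$1,299.90
Final settlement = outstanding balance + penalty = R$4,061.9551… + R$1,299.90 = R$5,361.86

R$5,361.86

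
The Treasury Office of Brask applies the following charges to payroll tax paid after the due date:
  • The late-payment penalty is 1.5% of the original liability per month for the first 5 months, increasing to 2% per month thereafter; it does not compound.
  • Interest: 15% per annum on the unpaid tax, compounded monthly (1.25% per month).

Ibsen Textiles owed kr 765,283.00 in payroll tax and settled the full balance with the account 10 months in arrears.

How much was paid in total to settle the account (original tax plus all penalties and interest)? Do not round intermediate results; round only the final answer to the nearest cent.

Penalty, months 1–5: 5 × 1.5% × kr 765,283.00 = kr 57,396.23…
Penalty, months 6–10: 5 × 2% × kr 765,283.00 = kr 76,528.30
Interest: kr 765,283.00 × ((1 + 0.0125)^10 − 1) = kr 765,283.00 × 0.1322708… = kr 101,224.6173…
Total = kr 765,283.00 + kr 133,924.5250 + kr 101,224.6173… = kr 1,000,432.14

kr 1,000,432.14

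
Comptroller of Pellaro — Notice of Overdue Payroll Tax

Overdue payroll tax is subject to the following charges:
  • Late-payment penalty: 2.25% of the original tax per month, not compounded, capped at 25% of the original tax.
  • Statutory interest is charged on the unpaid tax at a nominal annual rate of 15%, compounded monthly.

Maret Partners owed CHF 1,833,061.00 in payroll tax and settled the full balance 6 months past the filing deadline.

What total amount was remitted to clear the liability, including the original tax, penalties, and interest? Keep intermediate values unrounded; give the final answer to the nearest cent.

CHF 2,222,372.33

Penalty: 6 × 2.25% × CHF 1,833,061.00 = CHF 247,463.24… (below the 25% cap of CHF 458,265.25)
Interest (15%/yr ÷ 12 = 1.25%/month): CHF 1,833,061.00 × ((1 + 0.0125)^6 − 1) = CHF 141,848.0903…
Total = CHF 1,833,061.00 + CHF 247,463.2350 + CHF 141,848.0903… = CHF 2,222,372.33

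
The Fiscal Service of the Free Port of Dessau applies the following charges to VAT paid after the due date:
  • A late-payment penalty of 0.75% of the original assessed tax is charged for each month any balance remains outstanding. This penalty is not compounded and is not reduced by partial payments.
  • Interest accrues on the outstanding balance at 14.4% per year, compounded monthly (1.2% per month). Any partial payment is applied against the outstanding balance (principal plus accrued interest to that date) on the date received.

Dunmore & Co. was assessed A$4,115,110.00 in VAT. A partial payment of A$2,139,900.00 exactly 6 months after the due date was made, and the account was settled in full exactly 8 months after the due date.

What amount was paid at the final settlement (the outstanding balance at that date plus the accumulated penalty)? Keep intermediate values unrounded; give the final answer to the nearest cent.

Balance at month 6: A$4,115,110.0000 × (1 + 0.012)^6 = A$4,420,430.0619…
After A$2,139,900.00 payment: A$4,420,430.0619… − A$2,139,900.00 = A$2,280,530.0619…
Balance at month 8: A$2,280,530.0619… × (1 + 0.012)^2 = A$2,335,591.1797…
Penalty: 8 × 0.75% × A$4,115,110.00 = A$246,906.60
Final settlement = outstanding balance + penalty = A$2,335,591.1797… + A$246,906.60 = A$2,582,497.78

A$2,582,497.78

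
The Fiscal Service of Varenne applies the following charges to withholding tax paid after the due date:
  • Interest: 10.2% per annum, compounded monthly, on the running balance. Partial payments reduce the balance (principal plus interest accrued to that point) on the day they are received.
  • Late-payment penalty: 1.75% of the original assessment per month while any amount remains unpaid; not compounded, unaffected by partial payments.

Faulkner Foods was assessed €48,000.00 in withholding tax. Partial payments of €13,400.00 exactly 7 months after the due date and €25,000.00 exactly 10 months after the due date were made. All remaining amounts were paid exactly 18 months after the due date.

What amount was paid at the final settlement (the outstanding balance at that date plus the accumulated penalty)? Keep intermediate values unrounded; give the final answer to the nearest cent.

Monthly rate = 10.2% ÷ 12 = 0.85%
Balance at month 7: €48,000.0000 × (1 + 0.0085)^7 = €50,929.8685…
After €13,400.00 payment: €50,929.8685… − €13,400.00 = €37,529.8685…
Balance at month 10: €37,529.8685… × (1 + 0.0085)^3 = €38,495.0378…
After €25,000.00 payment: €38,495.0378… − €25,000.00 = €13,495.0378…
Balance at month 18: €13,495.0378… × (1 + 0.0085)^8 = €14,440.4699…
Penalty: 18 × 1.75% × €48,000.00 = €15,120.00
Final settlement = outstanding balance + penalty = €14,440.4699… + €15,120.00 = €29,560.47

€29,560.47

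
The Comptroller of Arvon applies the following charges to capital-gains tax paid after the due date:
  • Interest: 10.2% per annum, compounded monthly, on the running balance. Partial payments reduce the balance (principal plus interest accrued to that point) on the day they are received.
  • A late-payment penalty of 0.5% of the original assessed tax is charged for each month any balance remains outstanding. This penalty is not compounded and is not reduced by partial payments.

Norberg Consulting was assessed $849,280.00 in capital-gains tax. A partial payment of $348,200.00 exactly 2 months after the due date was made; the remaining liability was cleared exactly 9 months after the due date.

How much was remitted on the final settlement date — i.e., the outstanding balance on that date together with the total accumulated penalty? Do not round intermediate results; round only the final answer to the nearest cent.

Monthly rate = 10.2% ÷ 12 = 0.85%
Balance at month 2: $849,280.0000 × (1 + 0.0085)^2 = $863,779.1205…
After $348,200.00 payment: $863,779.1205… − $348,200.00 = $515,579.1205…
Balance at month 9: $515,579.1205… × (1 + 0.0085)^7 = $547,049.5173…
Penalty: 9 × 0.5% × $849,280.00 = $38,217.60
Final settlement = outstanding balance + penalty = $547,049.5173… + $38,217.60 = $585,267.12

$585,267.12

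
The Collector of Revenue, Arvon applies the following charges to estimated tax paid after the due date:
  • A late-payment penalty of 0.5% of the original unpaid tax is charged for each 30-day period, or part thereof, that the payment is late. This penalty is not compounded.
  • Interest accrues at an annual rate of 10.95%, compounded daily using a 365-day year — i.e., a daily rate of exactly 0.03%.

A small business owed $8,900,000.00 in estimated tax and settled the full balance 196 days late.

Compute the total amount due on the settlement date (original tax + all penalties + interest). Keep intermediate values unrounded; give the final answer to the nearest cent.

$9,750,428.42

Penalty periods: ⌈196/30⌉ = 7; penalty = 7 × 0.5% × $8,900,000.00 = $311,500.00
Interest: $8,900,000.00 × ((1 + 0.0003)^196 − 1) = $8,900,000.00 × 0.06055375… = $538,928.4164…
Total = $8,900,000.00 + $311,500.0000 + $538,928.4164… = $9,750,428.42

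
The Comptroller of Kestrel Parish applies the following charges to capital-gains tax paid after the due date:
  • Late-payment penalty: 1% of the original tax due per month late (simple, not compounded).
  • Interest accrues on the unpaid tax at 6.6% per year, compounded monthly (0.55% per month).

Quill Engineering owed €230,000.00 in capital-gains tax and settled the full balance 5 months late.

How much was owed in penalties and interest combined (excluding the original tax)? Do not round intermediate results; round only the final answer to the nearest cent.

€17,894.96

Late-payment penalty = 1% × €230,000.00 × 5 mo = €11,500.00
Interest: €230,000.00 × ((1 + 0.0055)^5 − 1) = €230,000.00 × 0.0278042… = €6,394.9587…
Penalties + interest = €11,500.0000 + €6,394.9587… = €17,894.96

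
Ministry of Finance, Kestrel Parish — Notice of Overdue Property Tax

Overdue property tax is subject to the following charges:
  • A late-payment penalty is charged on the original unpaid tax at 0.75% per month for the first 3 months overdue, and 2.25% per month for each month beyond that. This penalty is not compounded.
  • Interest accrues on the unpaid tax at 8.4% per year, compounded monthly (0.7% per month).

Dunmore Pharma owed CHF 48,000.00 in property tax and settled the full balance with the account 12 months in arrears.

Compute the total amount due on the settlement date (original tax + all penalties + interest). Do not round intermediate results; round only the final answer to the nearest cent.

Penalty, months 1–3: 3 × 0.75% × CHF 48,000.00 = CHF 1,080.00
Penalty, months 4–12: 9 × 2.25% × CHF 48,000.00 = CHF 9,720.00
Interest: CHF 48,000.00 × ((1 + 0.007)^12 − 1) = CHF 48,000.00 × 0.0873107… = CHF 4,190.9118…
Total = CHF 48,000.00 + CHF 10,800.0000 + CHF 4,190.9118… = CHF 62,990.91

CHF 62,990.91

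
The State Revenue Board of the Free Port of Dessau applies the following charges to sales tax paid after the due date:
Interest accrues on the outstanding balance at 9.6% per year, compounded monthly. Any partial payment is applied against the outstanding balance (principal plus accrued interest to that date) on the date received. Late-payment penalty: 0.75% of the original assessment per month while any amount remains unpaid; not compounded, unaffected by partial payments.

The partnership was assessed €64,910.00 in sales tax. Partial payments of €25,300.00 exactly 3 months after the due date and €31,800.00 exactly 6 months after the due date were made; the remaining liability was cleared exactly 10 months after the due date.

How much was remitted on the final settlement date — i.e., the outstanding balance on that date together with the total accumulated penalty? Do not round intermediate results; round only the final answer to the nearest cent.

Monthly rate = 9.6% ÷ 12 = 0.8%
Balance at month 3: €64,910.0000 × (1 + 0.008)^3 = €66,480.3360…
After €25,300.00 payment: €66,480.3360… − €25,300.00 = €41,180.3360…
Balance at month 6: €41,180.3360… × (1 + 0.008)^3 = €42,176.5917…
After €31,800.00 payment: €42,176.5917… − €31,800.00 = €10,376.5917…
Balance at month 10: €10,376.5917… × (1 + 0.008)^4 = €10,712.6486…
Penalty: 10 × 0.75% × €64,910.00 = €4,868.25
Final settlement = outstanding balance + penalty = €10,712.6486… + €4,868.25 = €15,580.90

€15,580.90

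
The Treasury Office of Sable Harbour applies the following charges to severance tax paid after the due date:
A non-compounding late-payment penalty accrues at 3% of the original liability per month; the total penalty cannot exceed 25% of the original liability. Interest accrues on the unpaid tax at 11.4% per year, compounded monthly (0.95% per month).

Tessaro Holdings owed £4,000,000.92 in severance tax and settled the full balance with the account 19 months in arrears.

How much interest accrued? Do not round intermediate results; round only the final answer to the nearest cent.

£787,184.33

Interest: £4,000,000.92 × ((1 + 0.0095)^19 − 1) = £4,000,000.92 × 0.1967960… = £787,184.3278…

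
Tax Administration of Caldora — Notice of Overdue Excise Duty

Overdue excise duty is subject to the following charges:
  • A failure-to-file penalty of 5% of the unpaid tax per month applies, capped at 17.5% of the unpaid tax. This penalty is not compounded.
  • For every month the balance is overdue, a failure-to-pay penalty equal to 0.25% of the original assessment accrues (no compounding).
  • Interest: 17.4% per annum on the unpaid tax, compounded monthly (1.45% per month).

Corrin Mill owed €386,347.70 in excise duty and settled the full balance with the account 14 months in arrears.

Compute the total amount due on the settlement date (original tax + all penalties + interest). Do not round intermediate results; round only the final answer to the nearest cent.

Failure-to-file: 14 × 5% × €386,347.70 = €270,443.39, capped at 17.5% × €386,347.70 = €67,610.85…
Failure-to-pay penalty: 14 × 0.25% × €386,347.70 = €13,522.17…
Interest: €386,347.70 × ((1 + 0.0145)^14 − 1) = €386,347.70 × 0.2232880… = €86,266.8092…
Total = €386,347.70 + €81,133.0170 + €86,266.8092… = €553,747.53

€553,747.53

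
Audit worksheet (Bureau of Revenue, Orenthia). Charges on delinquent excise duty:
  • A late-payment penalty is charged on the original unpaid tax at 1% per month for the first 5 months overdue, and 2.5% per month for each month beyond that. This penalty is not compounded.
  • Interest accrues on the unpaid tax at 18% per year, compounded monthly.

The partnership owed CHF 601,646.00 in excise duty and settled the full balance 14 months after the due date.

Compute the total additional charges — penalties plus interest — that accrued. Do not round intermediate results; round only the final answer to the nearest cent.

CHF 304,887.56

Penalty, months 1–5: 5 × 1% × CHF 601,646.00 = CHF 30,082.30
Penalty, months 6–14: 9 × 2.5% × CHF 601,646.00 = CHF 135,370.35
Interest (18%/yr ÷ 12 = 1.5%/month): CHF 601,646.00 × ((1 + 0.015)^14 − 1) = CHF 139,434.9083…
Penalties + interest = CHF 165,452.6500 + CHF 139,434.9083… = CHF 304,887.56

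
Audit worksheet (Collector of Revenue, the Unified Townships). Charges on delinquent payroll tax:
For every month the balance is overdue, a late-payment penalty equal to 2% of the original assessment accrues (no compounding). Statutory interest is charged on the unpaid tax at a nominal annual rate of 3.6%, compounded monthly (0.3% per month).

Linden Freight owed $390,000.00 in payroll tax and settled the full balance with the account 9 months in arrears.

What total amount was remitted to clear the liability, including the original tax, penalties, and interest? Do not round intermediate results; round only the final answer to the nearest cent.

$470,857.25

Late-payment penalty = 2% × $390,000.00 × 9 mo = $70,200.00
Interest: $390,000.00 × ((1 + 0.003)^9 − 1) = $390,000.00 × 0.0273263… = $10,657.2485…
Total = $390,000.00 + $70,200.0000 + $10,657.2485… = $470,857.25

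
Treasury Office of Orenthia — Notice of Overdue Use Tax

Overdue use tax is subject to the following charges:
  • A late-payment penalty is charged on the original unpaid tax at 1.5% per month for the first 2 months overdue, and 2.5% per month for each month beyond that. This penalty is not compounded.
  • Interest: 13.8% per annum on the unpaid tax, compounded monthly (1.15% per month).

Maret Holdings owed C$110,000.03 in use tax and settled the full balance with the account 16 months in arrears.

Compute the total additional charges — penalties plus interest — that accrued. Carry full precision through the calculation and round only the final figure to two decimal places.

Penalty, months 1–2: 2 × 1.5% × C$110,000.03 = C$3,300.00…
Penalty, months 3–16: 14 × 2.5% × C$110,000.03 = C$38,500.01…
Interest: C$110,000.03 × ((1 + 0.0115)^16 − 1) = C$110,000.03 × 0.2007544… = C$22,082.9921…
Penalties + interest = C$41,800.0114 + C$22,082.9921… = C$63,883.00

C$63,883.00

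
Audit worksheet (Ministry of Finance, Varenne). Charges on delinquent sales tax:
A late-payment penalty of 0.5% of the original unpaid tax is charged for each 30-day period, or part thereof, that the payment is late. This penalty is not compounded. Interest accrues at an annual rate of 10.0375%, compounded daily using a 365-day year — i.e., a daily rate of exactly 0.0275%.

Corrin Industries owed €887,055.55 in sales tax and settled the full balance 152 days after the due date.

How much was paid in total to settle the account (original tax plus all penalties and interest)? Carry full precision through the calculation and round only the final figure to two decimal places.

Penalty periods: ⌈152/30⌉ = 6; penalty = 6 × 0.5% × €887,055.55 = €26,611.67…
Interest: €887,055.55 × ((1 + 0.000275)^152 − 1) = €887,055.55 × 0.04267993… = €37,859.4679…
Total = €887,055.55 + €26,611.6665 + €37,859.4679… = €951,526.68

€951,526.68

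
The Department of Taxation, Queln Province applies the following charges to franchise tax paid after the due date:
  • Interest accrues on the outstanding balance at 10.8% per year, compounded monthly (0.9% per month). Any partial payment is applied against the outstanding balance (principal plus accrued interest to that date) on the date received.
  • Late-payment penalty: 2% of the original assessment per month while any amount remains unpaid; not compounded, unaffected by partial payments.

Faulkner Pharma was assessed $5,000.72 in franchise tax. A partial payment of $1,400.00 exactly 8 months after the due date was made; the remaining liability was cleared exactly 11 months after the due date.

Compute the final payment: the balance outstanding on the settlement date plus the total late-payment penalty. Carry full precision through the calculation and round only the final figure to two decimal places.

$5,180.70

Balance at month 8: $5,000.7200 × (1 + 0.009)^8 = $5,372.3199…
After $1,400.00 payment: $5,372.3199… − $1,400.00 = $3,972.3199…
Balance at month 11: $3,972.3199… × (1 + 0.009)^3 = $4,080.5407…
Penalty: 11 × 2% × $5,000.72 = $1,100.16…
Final settlement = outstanding balance + penalty = $4,080.5407… + $1,100.16… = $5,180.70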